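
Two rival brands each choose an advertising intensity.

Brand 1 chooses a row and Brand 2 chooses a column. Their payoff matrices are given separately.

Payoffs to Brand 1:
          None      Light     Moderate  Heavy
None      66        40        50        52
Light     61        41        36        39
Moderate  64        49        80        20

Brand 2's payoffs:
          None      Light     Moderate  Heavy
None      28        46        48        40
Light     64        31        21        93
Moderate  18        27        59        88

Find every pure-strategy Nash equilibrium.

This game has no pure Nash equilibrium.

For each strategy profile, look for a profitable unilateral deviation.
(None, None): Brand 2 can switch to Light (28 → 46). Not NE.
(None, Light): Brand 1 can switch to Light (40 → 41). Not NE.
(None, Moderate): Brand 1 can switch to Moderate (50 → 80). Not NE.
(None, Heavy): Brand 2 can switch to Light (40 → 46). Not NE.
(Light, None): Brand 1 can switch to None (61 → 66). Not NE.
(Light, Light): Brand 1 can switch to Moderate (41 → 49). Not NE.
(The remaining 6 profiles each have a profitable deviation by the same check.)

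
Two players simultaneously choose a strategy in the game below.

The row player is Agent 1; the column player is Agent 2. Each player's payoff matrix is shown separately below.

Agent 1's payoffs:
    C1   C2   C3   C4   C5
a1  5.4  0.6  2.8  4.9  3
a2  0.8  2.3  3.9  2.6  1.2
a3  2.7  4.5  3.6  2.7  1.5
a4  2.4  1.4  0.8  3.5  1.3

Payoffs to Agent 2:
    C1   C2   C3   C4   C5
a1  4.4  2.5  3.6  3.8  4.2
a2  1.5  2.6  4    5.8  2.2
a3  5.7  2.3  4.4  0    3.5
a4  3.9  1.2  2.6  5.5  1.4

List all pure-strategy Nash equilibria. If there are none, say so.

The unique pure-strategy Nash equilibrium is (a1, C1).

Agent 1 against C1: payoffs 5.4, 0.8, 2.7, 2.4 → best response a1.
Agent 1 against C2: payoffs 0.6, 2.3, 4.5, 1.4 → best response a3.
Agent 1 against C3: payoffs 2.8, 3.9, 3.6, 0.8 → best response a2.
Agent 1 against C4: payoffs 4.9, 2.6, 2.7, 3.5 → best response a1.
Agent 1 against C5: payoffs 3, 1.2, 1.5, 1.3 → best response a1.
Agent 2 against a1: payoffs 4.4, 2.5, 3.6, 3.8, 4.2 → best response C1.
Agent 2 against a2: payoffs 1.5, 2.6, 4, 5.8, 2.2 → best response C4.
Agent 2 against a3: payoffs 5.7, 2.3, 4.4, 0, 3.5 → best response C1.
Agent 2 against a4: payoffs 3.9, 1.2, 2.6, 5.5, 1.4 → best response C4.
Mutual best responses: (a1, C1).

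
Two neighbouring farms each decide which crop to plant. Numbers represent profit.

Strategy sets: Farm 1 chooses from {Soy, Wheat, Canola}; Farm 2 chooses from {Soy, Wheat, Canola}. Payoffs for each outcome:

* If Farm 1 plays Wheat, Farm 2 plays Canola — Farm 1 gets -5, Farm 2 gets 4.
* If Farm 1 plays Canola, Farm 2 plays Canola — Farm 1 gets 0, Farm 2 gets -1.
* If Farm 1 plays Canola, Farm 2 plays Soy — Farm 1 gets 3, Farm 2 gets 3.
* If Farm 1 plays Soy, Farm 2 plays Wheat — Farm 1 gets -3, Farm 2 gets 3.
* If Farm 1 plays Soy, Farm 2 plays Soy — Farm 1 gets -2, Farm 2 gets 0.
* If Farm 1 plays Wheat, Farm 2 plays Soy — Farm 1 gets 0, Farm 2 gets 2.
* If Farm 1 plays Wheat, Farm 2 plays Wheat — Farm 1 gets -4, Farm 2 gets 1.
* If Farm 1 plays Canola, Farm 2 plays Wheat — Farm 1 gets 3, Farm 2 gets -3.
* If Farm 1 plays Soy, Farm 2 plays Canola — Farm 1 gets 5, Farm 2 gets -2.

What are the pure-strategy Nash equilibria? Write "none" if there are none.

(Soy, Soy): Farm 1 can switch to Wheat (-2 → 0). Not NE.
(Soy, Wheat): Farm 1 can switch to Canola (-3 → 3). Not NE.
(Soy, Canola): Farm 2 can switch to Soy (-2 → 0). Not NE.
(Wheat, Soy): Farm 1 can switch to Canola (0 → 3). Not NE.
(Wheat, Wheat): Farm 1 can switch to Soy (-4 → -3). Not NE.
(Wheat, Canola): Farm 1 can switch to Soy (-5 → 5). Not NE.
(Canola, Soy): Farm 1 gets 3, best alternative 0; Farm 2 gets 3, best alternative -1. No profitable deviation — NE.
(The remaining 2 profiles each have a profitable deviation by the same check.)

(Canola, Soy)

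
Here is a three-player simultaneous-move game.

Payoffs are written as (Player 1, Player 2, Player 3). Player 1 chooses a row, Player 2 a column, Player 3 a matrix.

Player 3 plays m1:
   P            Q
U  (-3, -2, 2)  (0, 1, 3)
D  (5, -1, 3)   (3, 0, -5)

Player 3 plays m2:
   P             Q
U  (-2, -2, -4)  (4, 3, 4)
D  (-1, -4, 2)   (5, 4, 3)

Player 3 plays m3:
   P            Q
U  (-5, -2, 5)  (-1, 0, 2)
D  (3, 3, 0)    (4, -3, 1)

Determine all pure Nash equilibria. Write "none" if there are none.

(U, P, m1): Player 1 can switch to D (-3 → 5). Not NE.
(U, P, m2): Player 1 can switch to D (-2 → -1). Not NE.
(U, P, m3): Player 1 can switch to D (-5 → 3). Not NE.
(U, Q, m1): Player 1 can switch to D (0 → 3). Not NE.
(U, Q, m2): Player 1 can switch to D (4 → 5). Not NE.
(U, Q, m3): Player 1 can switch to D (-1 → 4). Not NE.
(D, P, m1): Player 2 can switch to Q (-1 → 0). Not NE.
(D, P, m2): Player 2 can switch to Q (-4 → 4). Not NE.
(D, P, m3): Player 3 can switch to m1 (0 → 3). Not NE.
(D, Q, m1): Player 3 can switch to m2 (-5 → 3). Not NE.
(D, Q, m2): Player 1 gets 5, best alternative 4; Player 2 gets 4, best alternative -4; Player 3 gets 3, best alternative 1. No profitable deviation — NE.
(The remaining 1 profile has a profitable deviation by the same check.)

(D, Q, m2)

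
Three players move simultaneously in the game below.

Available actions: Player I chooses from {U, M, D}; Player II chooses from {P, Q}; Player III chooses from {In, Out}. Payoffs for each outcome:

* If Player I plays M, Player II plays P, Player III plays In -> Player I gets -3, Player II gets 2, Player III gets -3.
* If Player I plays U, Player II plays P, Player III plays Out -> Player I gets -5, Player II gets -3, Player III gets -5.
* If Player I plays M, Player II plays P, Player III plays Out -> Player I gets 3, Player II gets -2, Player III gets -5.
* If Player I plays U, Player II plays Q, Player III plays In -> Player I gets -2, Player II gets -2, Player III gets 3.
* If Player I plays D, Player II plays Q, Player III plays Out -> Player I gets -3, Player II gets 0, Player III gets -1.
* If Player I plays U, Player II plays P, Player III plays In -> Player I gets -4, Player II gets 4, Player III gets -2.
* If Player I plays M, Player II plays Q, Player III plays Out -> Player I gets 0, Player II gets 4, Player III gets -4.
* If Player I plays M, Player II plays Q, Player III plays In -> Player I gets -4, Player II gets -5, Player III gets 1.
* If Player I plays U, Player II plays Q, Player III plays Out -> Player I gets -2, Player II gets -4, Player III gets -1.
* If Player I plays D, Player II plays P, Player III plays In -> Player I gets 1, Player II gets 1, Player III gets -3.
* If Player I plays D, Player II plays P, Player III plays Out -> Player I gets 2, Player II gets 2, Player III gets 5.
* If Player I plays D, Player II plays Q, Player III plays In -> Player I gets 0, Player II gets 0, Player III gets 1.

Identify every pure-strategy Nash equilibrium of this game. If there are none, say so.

This game has no pure Nash equilibrium.

(U, P, In): Player I can switch to M (-4 → -3). Not NE.
(U, P, Out): Player I can switch to M (-5 → 3). Not NE.
(U, Q, In): Player I can switch to D (-2 → 0). Not NE.
(U, Q, Out): Player I can switch to M (-2 → 0). Not NE.
(M, P, In): Player I can switch to D (-3 → 1). Not NE.
(M, P, Out): Player II can switch to Q (-2 → 4). Not NE.
(M, Q, In): Player I can switch to U (-4 → -2). Not NE.
(M, Q, Out): Player III can switch to In (-4 → 1). Not NE.
(D, P, In): Player III can switch to Out (-3 → 5). Not NE.
(D, P, Out): Player I can switch to M (2 → 3). Not NE.
(D, Q, In): Player II can switch to P (0 → 1). Not NE.
(D, Q, Out): Player I can switch to U (-3 → -2). Not NE.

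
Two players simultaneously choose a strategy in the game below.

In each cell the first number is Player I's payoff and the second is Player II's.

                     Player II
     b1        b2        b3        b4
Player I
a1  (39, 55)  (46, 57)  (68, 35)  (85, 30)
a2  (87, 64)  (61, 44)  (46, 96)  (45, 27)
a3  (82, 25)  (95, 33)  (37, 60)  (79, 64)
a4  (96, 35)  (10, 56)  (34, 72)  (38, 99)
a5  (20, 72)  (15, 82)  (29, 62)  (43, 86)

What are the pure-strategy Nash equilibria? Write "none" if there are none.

Player I against b1: payoffs 39, 87, 82, 96, 20 → best response a4.
Player I against b2: payoffs 46, 61, 95, 10, 15 → best response a3.
Player I against b3: payoffs 68, 46, 37, 34, 29 → best response a1.
Player I against b4: payoffs 85, 45, 79, 38, 43 → best response a1.
Player II against a1: payoffs 55, 57, 35, 30 → best response b2.
Player II against a2: payoffs 64, 44, 96, 27 → best response b3.
Player II against a3: payoffs 25, 33, 60, 64 → best response b4.
Player II against a4: payoffs 35, 56, 72, 99 → best response b4.
Player II against a5: payoffs 72, 82, 62, 86 → best response b4.
No profile is a mutual best response for all players.

This game has no pure Nash equilibrium.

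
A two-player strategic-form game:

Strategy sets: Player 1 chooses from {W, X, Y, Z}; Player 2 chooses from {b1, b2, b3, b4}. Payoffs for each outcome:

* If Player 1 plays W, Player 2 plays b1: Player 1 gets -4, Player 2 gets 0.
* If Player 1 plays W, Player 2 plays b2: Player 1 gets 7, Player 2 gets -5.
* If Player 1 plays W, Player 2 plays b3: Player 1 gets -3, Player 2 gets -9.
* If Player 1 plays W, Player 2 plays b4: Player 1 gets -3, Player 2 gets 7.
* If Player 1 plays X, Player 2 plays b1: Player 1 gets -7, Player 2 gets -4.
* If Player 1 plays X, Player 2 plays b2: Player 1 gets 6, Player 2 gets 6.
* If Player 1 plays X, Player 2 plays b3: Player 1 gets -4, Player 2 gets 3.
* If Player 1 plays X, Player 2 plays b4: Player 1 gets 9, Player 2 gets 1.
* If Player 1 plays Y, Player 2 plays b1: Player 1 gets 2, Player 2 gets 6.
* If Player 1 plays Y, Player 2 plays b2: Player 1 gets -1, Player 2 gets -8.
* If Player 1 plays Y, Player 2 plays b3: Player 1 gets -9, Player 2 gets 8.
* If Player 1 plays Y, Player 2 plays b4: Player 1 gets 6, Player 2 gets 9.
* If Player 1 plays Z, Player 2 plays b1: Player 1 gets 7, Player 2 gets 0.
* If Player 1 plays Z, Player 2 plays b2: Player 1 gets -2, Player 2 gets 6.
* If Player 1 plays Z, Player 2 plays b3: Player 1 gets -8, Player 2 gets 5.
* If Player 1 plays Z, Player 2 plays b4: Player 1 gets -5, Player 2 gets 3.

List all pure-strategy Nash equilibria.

(W, b1): Player 1 can switch to Y (-4 → 2). Not NE.
(W, b2): Player 2 can switch to b1 (-5 → 0). Not NE.
(W, b3): Player 2 can switch to b1 (-9 → 0). Not NE.
(W, b4): Player 1 can switch to X (-3 → 9). Not NE.
(X, b1): Player 1 can switch to W (-7 → -4). Not NE.
(X, b2): Player 1 can switch to W (6 → 7). Not NE.
(X, b3): Player 1 can switch to W (-4 → -3). Not NE.
(X, b4): Player 2 can switch to b2 (1 → 6). Not NE.
(Y, b1): Player 1 can switch to Z (2 → 7). Not NE.
(Y, b2): Player 1 can switch to W (-1 → 7). Not NE.
(Y, b3): Player 1 can switch to W (-9 → -3). Not NE.
(Y, b4): Player 1 can switch to X (6 → 9). Not NE.
(The remaining 4 profiles each have a profitable deviation by the same check.)

none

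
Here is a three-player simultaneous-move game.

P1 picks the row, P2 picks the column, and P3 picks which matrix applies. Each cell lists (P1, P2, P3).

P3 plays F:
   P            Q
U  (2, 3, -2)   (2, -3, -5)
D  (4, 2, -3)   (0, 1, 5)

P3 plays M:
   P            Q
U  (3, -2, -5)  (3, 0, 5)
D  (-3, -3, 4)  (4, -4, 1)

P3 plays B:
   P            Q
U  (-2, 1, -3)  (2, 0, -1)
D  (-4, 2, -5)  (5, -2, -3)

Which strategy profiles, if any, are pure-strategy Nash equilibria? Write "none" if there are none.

There is no pure-strategy Nash equilibrium.

For each strategy profile, look for a profitable unilateral deviation.
(U, P, F): P1 can switch to D (2 → 4). Not NE.
(U, P, M): P2 can switch to Q (-2 → 0). Not NE.
(U, P, B): P3 can switch to F (-3 → -2). Not NE.
(U, Q, F): P2 can switch to P (-3 → 3). Not NE.
(U, Q, M): P1 can switch to D (3 → 4). Not NE.
(U, Q, B): P1 can switch to D (2 → 5). Not NE.
(D, P, F): P3 can switch to M (-3 → 4). Not NE.
(D, P, M): P1 can switch to U (-3 → 3). Not NE.
(D, P, B): P1 can switch to U (-4 → -2). Not NE.
(D, Q, F): P1 can switch to U (0 → 2). Not NE.
(The remaining 2 profiles each have a profitable deviation by the same check.)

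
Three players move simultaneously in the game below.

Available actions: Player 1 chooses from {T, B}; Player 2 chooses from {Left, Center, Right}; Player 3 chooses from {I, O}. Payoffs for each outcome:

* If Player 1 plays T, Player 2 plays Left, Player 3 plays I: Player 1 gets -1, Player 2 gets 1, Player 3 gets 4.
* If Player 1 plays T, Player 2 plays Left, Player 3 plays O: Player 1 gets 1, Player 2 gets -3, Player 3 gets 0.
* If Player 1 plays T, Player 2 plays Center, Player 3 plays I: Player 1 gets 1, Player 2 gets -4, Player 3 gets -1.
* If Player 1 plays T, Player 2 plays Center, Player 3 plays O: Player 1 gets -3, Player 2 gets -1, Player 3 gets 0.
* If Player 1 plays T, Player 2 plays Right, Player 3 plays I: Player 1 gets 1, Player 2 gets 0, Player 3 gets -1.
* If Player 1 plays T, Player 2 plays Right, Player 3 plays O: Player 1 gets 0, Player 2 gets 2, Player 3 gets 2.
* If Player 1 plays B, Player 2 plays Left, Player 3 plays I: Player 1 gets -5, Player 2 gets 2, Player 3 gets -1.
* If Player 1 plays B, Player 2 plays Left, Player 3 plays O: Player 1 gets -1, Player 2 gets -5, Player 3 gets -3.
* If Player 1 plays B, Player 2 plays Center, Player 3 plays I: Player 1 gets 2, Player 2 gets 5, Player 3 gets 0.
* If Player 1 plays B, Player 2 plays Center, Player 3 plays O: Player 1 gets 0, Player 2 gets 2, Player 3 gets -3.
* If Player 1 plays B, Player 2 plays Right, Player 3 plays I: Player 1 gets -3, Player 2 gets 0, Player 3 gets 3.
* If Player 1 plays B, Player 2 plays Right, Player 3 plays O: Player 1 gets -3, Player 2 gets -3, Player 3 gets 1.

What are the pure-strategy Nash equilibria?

Pure-strategy Nash equilibria: (T, Left, I) and (T, Right, O) and (B, Center, I)

For each player, find the best response to each opponent profile; mutual best responses are the pure NE.
Player 1 against (Left, I): payoffs -1, -5 → best response T.
Player 1 against (Left, O): payoffs 1, -1 → best response T.
Player 1 against (Center, I): payoffs 1, 2 → best response B.
Player 1 against (Center, O): payoffs -3, 0 → best response B.
Player 1 against (Right, I): payoffs 1, -3 → best response T.
Player 1 against (Right, O): payoffs 0, -3 → best response T.
Player 2 against (T, I): payoffs 1, -4, 0 → best response Left.
Player 2 against (T, O): payoffs -3, -1, 2 → best response Right.
Player 2 against (B, I): payoffs 2, 5, 0 → best response Center.
Player 2 against (B, O): payoffs -5, 2, -3 → best response Center.
Player 3 against (T, Left): payoffs 4, 0 → best response I.
Player 3 against (T, Center): payoffs -1, 0 → best response O.
Player 3 against (T, Right): payoffs -1, 2 → best response O.
Player 3 against (B, Left): payoffs -1, -3 → best response I.
Player 3 against (B, Center): payoffs 0, -3 → best response I.
Player 3 against (B, Right): payoffs 3, 1 → best response I.
Mutual best responses: (T, Left, I); (T, Right, O); (B, Center, I).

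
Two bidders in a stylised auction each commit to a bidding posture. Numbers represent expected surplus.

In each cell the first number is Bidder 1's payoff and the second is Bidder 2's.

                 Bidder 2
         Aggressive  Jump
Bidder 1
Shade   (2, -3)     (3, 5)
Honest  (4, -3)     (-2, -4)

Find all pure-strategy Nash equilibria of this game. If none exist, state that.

(Shade, Aggressive): Bidder 1 can switch to Honest (2 → 4). Not NE.
(Shade, Jump): Bidder 1 gets 3, best alternative -2; Bidder 2 gets 5, best alternative -3. No profitable deviation — NE.
(Honest, Aggressive): Bidder 1 gets 4, best alternative 2; Bidder 2 gets -3, best alternative -4. No profitable deviation — NE.
(Honest, Jump): Bidder 1 can switch to Shade (-2 → 3). Not NE.

The pure Nash equilibria are (Shade, Jump); (Honest, Aggressive).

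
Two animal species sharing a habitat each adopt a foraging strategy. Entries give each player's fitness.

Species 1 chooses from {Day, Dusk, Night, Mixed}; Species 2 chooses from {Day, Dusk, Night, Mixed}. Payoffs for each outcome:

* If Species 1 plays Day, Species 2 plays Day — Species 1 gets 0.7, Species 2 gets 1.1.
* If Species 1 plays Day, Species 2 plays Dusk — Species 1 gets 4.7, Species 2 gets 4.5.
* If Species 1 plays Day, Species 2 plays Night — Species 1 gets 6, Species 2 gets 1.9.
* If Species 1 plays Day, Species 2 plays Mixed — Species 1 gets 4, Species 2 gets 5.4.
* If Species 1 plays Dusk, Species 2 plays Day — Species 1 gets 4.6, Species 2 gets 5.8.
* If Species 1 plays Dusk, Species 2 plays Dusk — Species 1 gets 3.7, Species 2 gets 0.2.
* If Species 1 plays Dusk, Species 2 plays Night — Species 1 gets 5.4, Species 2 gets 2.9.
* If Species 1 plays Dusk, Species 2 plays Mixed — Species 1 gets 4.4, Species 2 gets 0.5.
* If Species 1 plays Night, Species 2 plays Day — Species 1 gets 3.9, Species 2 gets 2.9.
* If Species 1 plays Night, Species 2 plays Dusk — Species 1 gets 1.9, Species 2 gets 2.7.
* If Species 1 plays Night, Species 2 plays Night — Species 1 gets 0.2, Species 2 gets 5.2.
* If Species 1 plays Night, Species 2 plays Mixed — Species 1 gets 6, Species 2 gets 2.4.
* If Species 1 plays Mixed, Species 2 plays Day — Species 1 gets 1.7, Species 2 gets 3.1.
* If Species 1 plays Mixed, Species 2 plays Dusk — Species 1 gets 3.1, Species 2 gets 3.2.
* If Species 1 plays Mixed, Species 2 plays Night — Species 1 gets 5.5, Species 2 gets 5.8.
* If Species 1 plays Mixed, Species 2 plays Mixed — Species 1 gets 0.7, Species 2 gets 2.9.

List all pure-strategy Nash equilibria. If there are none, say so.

Pure NE: (Dusk, Day)

Species 1 against Day: payoffs 0.7, 4.6, 3.9, 1.7 → best response Dusk.
Species 1 against Dusk: payoffs 4.7, 3.7, 1.9, 3.1 → best response Day.
Species 1 against Night: payoffs 6, 5.4, 0.2, 5.5 → best response Day.
Species 1 against Mixed: payoffs 4, 4.4, 6, 0.7 → best response Night.
Species 2 against Day: payoffs 1.1, 4.5, 1.9, 5.4 → best response Mixed.
Species 2 against Dusk: payoffs 5.8, 0.2, 2.9, 0.5 → best response Day.
Species 2 against Night: payoffs 2.9, 2.7, 5.2, 2.4 → best response Night.
Species 2 against Mixed: payoffs 3.1, 3.2, 5.8, 2.9 → best response Night.
Mutual best responses: (Dusk, Day).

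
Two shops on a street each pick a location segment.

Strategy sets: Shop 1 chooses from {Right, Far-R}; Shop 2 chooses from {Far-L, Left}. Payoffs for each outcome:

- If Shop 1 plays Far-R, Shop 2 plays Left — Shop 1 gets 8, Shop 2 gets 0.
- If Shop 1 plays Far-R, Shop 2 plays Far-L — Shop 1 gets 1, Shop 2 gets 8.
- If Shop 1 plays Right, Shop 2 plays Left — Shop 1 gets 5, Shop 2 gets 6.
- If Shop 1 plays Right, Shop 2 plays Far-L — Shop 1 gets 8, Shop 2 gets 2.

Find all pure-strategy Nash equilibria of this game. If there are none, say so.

For each player, find the best response to each opponent profile; mutual best responses are the pure NE.
Shop 1 against Far-L: payoffs 8, 1 → best response Right.
Shop 1 against Left: payoffs 5, 8 → best response Far-R.
Shop 2 against Right: payoffs 2, 6 → best response Left.
Shop 2 against Far-R: payoffs 8, 0 → best response Far-L.
No profile is a mutual best response for all players.

There is no pure-strategy Nash equilibrium.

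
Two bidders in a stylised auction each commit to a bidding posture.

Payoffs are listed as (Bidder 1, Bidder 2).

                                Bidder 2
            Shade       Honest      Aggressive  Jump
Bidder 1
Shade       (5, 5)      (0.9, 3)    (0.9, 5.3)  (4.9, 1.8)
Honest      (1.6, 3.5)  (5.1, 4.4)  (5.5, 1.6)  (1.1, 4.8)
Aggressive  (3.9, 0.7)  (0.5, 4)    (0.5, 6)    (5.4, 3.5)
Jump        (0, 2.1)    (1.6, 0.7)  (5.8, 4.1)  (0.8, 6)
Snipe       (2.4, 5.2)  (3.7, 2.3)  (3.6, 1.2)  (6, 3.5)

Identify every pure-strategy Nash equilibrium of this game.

There is no pure-strategy Nash equilibrium.

(Shade, Shade): Bidder 2 can switch to Aggressive (5 → 5.3). Not NE.
(Shade, Honest): Bidder 1 can switch to Honest (0.9 → 5.1). Not NE.
(Shade, Aggressive): Bidder 1 can switch to Honest (0.9 → 5.5). Not NE.
(Shade, Jump): Bidder 1 can switch to Aggressive (4.9 → 5.4). Not NE.
(Honest, Shade): Bidder 1 can switch to Shade (1.6 → 5). Not NE.
(Honest, Honest): Bidder 2 can switch to Jump (4.4 → 4.8). Not NE.
(Honest, Aggressive): Bidder 1 can switch to Jump (5.5 → 5.8). Not NE.
(Honest, Jump): Bidder 1 can switch to Shade (1.1 → 4.9). Not NE.
(Aggressive, Shade): Bidder 1 can switch to Shade (3.9 → 5). Not NE.
(Aggressive, Honest): Bidder 1 can switch to Shade (0.5 → 0.9). Not NE.
(The remaining 10 profiles each have a profitable deviation by the same check.)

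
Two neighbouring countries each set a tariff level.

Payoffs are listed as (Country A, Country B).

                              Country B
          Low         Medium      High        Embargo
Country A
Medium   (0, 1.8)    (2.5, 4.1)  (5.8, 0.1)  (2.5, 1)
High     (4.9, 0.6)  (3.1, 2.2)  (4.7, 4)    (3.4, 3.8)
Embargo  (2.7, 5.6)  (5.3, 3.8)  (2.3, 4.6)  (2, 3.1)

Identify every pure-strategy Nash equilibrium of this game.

Check each profile: it is a Nash equilibrium iff no player can strictly gain by switching unilaterally.
(Medium, Low): Country A can switch to High (0 → 4.9). Not NE.
(Medium, Medium): Country A can switch to High (2.5 → 3.1). Not NE.
(Medium, High): Country B can switch to Low (0.1 → 1.8). Not NE.
(Medium, Embargo): Country A can switch to High (2.5 → 3.4). Not NE.
(High, Low): Country B can switch to Medium (0.6 → 2.2). Not NE.
(High, Medium): Country A can switch to Embargo (3.1 → 5.3). Not NE.
(The remaining 6 profiles each have a profitable deviation by the same check.)

none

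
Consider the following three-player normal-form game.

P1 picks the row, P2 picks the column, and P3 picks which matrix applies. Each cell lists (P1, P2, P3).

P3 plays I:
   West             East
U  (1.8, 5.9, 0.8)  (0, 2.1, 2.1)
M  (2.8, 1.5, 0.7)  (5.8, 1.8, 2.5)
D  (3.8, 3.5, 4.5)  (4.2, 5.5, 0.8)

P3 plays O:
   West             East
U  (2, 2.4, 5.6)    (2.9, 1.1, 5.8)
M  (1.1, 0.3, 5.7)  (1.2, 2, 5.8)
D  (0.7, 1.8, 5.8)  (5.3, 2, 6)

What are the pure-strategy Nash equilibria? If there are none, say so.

Pure-strategy Nash equilibria: (U, West, O), (D, East, O)

P1 against (West, I): payoffs 1.8, 2.8, 3.8 → best response D.
P1 against (West, O): payoffs 2, 1.1, 0.7 → best response U.
P1 against (East, I): payoffs 0, 5.8, 4.2 → best response M.
P1 against (East, O): payoffs 2.9, 1.2, 5.3 → best response D.
P2 against (U, I): payoffs 5.9, 2.1 → best response West.
P2 against (U, O): payoffs 2.4, 1.1 → best response West.
P2 against (M, I): payoffs 1.5, 1.8 → best response East.
P2 against (M, O): payoffs 0.3, 2 → best response East.
P2 against (D, I): payoffs 3.5, 5.5 → best response East.
P2 against (D, O): payoffs 1.8, 2 → best response East.
P3 against (U, West): payoffs 0.8, 5.6 → best response O.
P3 against (U, East): payoffs 2.1, 5.8 → best response O.
P3 against (M, West): payoffs 0.7, 5.7 → best response O.
P3 against (M, East): payoffs 2.5, 5.8 → best response O.
P3 against (D, West): payoffs 4.5, 5.8 → best response O.
P3 against (D, East): payoffs 0.8, 6 → best response O.
Mutual best responses: (U, West, O); (D, East, O).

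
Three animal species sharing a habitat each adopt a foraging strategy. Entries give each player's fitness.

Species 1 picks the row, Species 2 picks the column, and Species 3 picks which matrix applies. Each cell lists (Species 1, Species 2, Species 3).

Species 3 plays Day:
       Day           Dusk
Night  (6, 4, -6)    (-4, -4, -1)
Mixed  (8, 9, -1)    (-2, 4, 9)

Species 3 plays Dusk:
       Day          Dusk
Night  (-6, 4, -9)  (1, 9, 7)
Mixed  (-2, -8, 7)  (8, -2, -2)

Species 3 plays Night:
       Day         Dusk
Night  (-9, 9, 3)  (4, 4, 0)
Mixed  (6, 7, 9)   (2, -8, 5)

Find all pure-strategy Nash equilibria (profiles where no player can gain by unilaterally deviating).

(Mixed, Day, Night)

Mark each player's best response to every combination of opponents' strategies; a profile where every player is best-responding is a pure Nash equilibrium.
Species 1 against (Day, Day): payoffs 6, 8 → best response Mixed.
Species 1 against (Day, Dusk): payoffs -6, -2 → best response Mixed.
Species 1 against (Day, Night): payoffs -9, 6 → best response Mixed.
Species 1 against (Dusk, Day): payoffs -4, -2 → best response Mixed.
Species 1 against (Dusk, Dusk): payoffs 1, 8 → best response Mixed.
Species 1 against (Dusk, Night): payoffs 4, 2 → best response Night.
Species 2 against (Night, Day): payoffs 4, -4 → best response Day.
Species 2 against (Night, Dusk): payoffs 4, 9 → best response Dusk.
Species 2 against (Night, Night): payoffs 9, 4 → best response Day.
Species 2 against (Mixed, Day): payoffs 9, 4 → best response Day.
Species 2 against (Mixed, Dusk): payoffs -8, -2 → best response Dusk.
Species 2 against (Mixed, Night): payoffs 7, -8 → best response Day.
Species 3 against (Night, Day): payoffs -6, -9, 3 → best response Night.
Species 3 against (Night, Dusk): payoffs -1, 7, 0 → best response Dusk.
Species 3 against (Mixed, Day): payoffs -1, 7, 9 → best response Night.
Species 3 against (Mixed, Dusk): payoffs 9, -2, 5 → best response Day.
Mutual best responses: (Mixed, Day, Night).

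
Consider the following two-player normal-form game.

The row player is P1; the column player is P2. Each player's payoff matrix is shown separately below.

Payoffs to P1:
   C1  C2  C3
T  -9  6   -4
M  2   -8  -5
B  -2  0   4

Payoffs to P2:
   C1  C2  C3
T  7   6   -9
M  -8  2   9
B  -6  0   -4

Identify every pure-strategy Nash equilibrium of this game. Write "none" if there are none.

This game has no pure Nash equilibrium.

For each strategy profile, look for a profitable unilateral deviation.
(T, C1): P1 can switch to M (-9 → 2). Not NE.
(T, C2): P2 can switch to C1 (6 → 7). Not NE.
(T, C3): P1 can switch to B (-4 → 4). Not NE.
(M, C1): P2 can switch to C2 (-8 → 2). Not NE.
(M, C2): P1 can switch to T (-8 → 6). Not NE.
(M, C3): P1 can switch to T (-5 → -4). Not NE.
(B, C1): P1 can switch to M (-2 → 2). Not NE.
(B, C2): P1 can switch to T (0 → 6). Not NE.
(B, C3): P2 can switch to C2 (-4 → 0). Not NE.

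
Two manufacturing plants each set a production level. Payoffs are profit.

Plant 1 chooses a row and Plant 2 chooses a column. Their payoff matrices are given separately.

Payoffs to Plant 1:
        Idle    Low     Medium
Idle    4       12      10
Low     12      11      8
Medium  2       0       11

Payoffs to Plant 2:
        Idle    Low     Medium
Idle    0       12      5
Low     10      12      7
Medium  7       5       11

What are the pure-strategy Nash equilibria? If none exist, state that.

Mark each player's best response to every combination of opponents' strategies; a profile where every player is best-responding is a pure Nash equilibrium.
Plant 1 against Idle: payoffs 4, 12, 2 → best response Low.
Plant 1 against Low: payoffs 12, 11, 0 → best response Idle.
Plant 1 against Medium: payoffs 10, 8, 11 → best response Medium.
Plant 2 against Idle: payoffs 0, 12, 5 → best response Low.
Plant 2 against Low: payoffs 10, 12, 7 → best response Low.
Plant 2 against Medium: payoffs 7, 5, 11 → best response Medium.
Mutual best responses: (Idle, Low); (Medium, Medium).

Pure-strategy Nash equilibria: (Idle, Low); (Medium, Medium)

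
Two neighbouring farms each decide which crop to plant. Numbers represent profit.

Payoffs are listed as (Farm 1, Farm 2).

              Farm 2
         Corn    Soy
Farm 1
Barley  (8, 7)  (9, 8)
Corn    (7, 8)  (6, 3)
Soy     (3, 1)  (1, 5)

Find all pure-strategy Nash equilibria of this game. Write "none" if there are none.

Mark each player's best response to every combination of opponents' strategies; a profile where every player is best-responding is a pure Nash equilibrium.
Farm 1 against Corn: payoffs 8, 7, 3 → best response Barley.
Farm 1 against Soy: payoffs 9, 6, 1 → best response Barley.
Farm 2 against Barley: payoffs 7, 8 → best response Soy.
Farm 2 against Corn: payoffs 8, 3 → best response Corn.
Farm 2 against Soy: payoffs 1, 5 → best response Soy.
Mutual best responses: (Barley, Soy).

Pure NE: (Barley, Soy)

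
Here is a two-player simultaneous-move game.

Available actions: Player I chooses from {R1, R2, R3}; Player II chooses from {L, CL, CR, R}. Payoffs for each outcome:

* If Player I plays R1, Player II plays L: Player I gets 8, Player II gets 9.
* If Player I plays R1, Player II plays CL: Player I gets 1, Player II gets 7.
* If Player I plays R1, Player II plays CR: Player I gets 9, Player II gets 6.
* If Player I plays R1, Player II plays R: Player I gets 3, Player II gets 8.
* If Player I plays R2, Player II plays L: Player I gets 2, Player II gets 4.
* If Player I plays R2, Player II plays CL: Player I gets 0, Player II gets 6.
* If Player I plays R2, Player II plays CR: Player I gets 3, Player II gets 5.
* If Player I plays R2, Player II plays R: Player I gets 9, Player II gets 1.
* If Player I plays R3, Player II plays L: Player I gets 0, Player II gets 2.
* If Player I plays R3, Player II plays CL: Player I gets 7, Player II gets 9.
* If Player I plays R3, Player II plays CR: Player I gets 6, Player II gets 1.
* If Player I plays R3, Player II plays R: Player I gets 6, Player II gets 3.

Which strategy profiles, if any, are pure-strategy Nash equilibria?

Check each profile: it is a Nash equilibrium iff no player can strictly gain by switching unilaterally.
(R1, L): Player I gets 8, best alternative 2; Player II gets 9, best alternative 8. No profitable deviation — NE.
(R1, CL): Player I can switch to R3 (1 → 7). Not NE.
(R1, CR): Player II can switch to L (6 → 9). Not NE.
(R1, R): Player I can switch to R2 (3 → 9). Not NE.
(R2, L): Player I can switch to R1 (2 → 8). Not NE.
(R2, CL): Player I can switch to R1 (0 → 1). Not NE.
(R2, CR): Player I can switch to R1 (3 → 9). Not NE.
(R2, R): Player II can switch to L (1 → 4). Not NE.
(R3, L): Player I can switch to R1 (0 → 8). Not NE.
(R3, CL): Player I gets 7, best alternative 1; Player II gets 9, best alternative 3. No profitable deviation — NE.
(R3, CR): Player I can switch to R1 (6 → 9). Not NE.
(R3, R): Player I can switch to R2 (6 → 9). Not NE.

(R1, L); (R3, CL)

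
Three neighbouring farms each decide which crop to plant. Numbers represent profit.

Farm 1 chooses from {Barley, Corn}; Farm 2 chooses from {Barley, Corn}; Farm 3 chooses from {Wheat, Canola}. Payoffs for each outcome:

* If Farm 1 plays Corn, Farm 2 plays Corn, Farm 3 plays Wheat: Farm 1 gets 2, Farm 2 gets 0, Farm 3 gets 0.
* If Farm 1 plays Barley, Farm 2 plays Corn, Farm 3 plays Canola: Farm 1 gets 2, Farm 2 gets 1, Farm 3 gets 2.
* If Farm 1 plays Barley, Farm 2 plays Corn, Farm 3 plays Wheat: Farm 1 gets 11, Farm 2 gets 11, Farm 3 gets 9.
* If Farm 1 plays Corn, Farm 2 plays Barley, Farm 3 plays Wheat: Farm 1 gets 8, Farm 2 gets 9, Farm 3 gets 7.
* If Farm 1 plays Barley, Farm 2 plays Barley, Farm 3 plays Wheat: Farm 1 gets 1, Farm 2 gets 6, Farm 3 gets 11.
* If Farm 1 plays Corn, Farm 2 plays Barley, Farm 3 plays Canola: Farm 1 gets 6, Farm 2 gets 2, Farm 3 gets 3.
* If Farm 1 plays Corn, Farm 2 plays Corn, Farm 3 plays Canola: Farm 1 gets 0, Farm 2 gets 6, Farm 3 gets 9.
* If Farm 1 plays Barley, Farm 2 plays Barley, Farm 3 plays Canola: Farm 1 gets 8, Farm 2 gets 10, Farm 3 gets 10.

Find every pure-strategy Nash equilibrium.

The pure Nash equilibria are (Barley, Corn, Wheat), (Corn, Barley, Wheat).

Farm 1 against (Barley, Wheat): payoffs 1, 8 → best response Corn.
Farm 1 against (Barley, Canola): payoffs 8, 6 → best response Barley.
Farm 1 against (Corn, Wheat): payoffs 11, 2 → best response Barley.
Farm 1 against (Corn, Canola): payoffs 2, 0 → best response Barley.
Farm 2 against (Barley, Wheat): payoffs 6, 11 → best response Corn.
Farm 2 against (Barley, Canola): payoffs 10, 1 → best response Barley.
Farm 2 against (Corn, Wheat): payoffs 9, 0 → best response Barley.
Farm 2 against (Corn, Canola): payoffs 2, 6 → best response Corn.
Farm 3 against (Barley, Barley): payoffs 11, 10 → best response Wheat.
Farm 3 against (Barley, Corn): payoffs 9, 2 → best response Wheat.
Farm 3 against (Corn, Barley): payoffs 7, 3 → best response Wheat.
Farm 3 against (Corn, Corn): payoffs 0, 9 → best response Canola.
Mutual best responses: (Barley, Corn, Wheat); (Corn, Barley, Wheat).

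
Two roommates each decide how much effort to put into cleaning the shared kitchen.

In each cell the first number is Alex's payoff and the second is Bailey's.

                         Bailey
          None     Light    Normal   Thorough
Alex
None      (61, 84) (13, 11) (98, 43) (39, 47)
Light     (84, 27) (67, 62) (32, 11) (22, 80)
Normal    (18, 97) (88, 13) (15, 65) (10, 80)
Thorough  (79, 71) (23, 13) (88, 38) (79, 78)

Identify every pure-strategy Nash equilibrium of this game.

Alex against None: payoffs 61, 84, 18, 79 → best response Light.
Alex against Light: payoffs 13, 67, 88, 23 → best response Normal.
Alex against Normal: payoffs 98, 32, 15, 88 → best response None.
Alex against Thorough: payoffs 39, 22, 10, 79 → best response Thorough.
Bailey against None: payoffs 84, 11, 43, 47 → best response None.
Bailey against Light: payoffs 27, 62, 11, 80 → best response Thorough.
Bailey against Normal: payoffs 97, 13, 65, 80 → best response None.
Bailey against Thorough: payoffs 71, 13, 38, 78 → best response Thorough.
Mutual best responses: (Thorough, Thorough).

(Thorough, Thorough)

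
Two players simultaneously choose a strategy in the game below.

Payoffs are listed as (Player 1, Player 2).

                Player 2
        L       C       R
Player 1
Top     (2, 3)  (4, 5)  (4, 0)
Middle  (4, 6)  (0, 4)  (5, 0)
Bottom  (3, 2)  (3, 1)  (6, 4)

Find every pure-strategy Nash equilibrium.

The pure Nash equilibria are (Top, C); (Middle, L); (Bottom, R).

(Top, L): Player 1 can switch to Middle (2 → 4). Not NE.
(Top, C): Player 1 gets 4, best alternative 3; Player 2 gets 5, best alternative 3. No profitable deviation — NE.
(Top, R): Player 1 can switch to Middle (4 → 5). Not NE.
(Middle, L): Player 1 gets 4, best alternative 3; Player 2 gets 6, best alternative 4. No profitable deviation — NE.
(Middle, C): Player 1 can switch to Top (0 → 4). Not NE.
(Middle, R): Player 1 can switch to Bottom (5 → 6). Not NE.
(Bottom, L): Player 1 can switch to Middle (3 → 4). Not NE.
(Bottom, C): Player 1 can switch to Top (3 → 4). Not NE.
(Bottom, R): Player 1 gets 6, best alternative 5; Player 2 gets 4, best alternative 2. No profitable deviation — NE.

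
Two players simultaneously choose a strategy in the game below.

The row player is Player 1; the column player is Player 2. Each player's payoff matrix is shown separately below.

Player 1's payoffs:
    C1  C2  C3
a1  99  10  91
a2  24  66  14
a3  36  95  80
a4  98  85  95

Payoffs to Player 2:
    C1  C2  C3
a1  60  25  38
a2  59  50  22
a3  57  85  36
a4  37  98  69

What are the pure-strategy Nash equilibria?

Player 1 against C1: payoffs 99, 24, 36, 98 → best response a1.
Player 1 against C2: payoffs 10, 66, 95, 85 → best response a3.
Player 1 against C3: payoffs 91, 14, 80, 95 → best response a4.
Player 2 against a1: payoffs 60, 25, 38 → best response C1.
Player 2 against a2: payoffs 59, 50, 22 → best response C1.
Player 2 against a3: payoffs 57, 85, 36 → best response C2.
Player 2 against a4: payoffs 37, 98, 69 → best response C2.
Mutual best responses: (a1, C1); (a3, C2).

The pure Nash equilibria are (a1, C1) and (a3, C2).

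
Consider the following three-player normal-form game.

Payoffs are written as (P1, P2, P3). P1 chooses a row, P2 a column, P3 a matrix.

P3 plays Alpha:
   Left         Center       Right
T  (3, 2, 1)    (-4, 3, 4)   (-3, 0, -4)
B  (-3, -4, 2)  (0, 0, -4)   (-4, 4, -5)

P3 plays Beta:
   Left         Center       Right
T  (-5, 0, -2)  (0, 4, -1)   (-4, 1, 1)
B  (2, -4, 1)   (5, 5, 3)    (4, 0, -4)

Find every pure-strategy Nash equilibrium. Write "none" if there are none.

(T, Left, Alpha): P2 can switch to Center (2 → 3). Not NE.
(T, Left, Beta): P1 can switch to B (-5 → 2). Not NE.
(T, Center, Alpha): P1 can switch to B (-4 → 0). Not NE.
(T, Center, Beta): P1 can switch to B (0 → 5). Not NE.
(T, Right, Alpha): P2 can switch to Left (0 → 2). Not NE.
(T, Right, Beta): P1 can switch to B (-4 → 4). Not NE.
(B, Left, Alpha): P1 can switch to T (-3 → 3). Not NE.
(B, Left, Beta): P2 can switch to Center (-4 → 5). Not NE.
(B, Center, Alpha): P2 can switch to Right (0 → 4). Not NE.
(B, Center, Beta): P1 gets 5, best alternative 0; P2 gets 5, best alternative 0; P3 gets 3, best alternative -4. No profitable deviation — NE.
(B, Right, Alpha): P1 can switch to T (-4 → -3). Not NE.
(B, Right, Beta): P2 can switch to Center (0 → 5). Not NE.

Pure NE: (B, Center, Beta)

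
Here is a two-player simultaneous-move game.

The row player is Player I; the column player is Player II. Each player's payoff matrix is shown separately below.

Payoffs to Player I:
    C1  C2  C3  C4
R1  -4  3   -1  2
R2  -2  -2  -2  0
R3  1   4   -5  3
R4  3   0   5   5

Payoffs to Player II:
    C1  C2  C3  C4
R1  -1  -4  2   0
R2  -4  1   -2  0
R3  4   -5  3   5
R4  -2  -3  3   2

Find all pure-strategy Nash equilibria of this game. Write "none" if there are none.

(R1, C1): Player I can switch to R2 (-4 → -2). Not NE.
(R1, C2): Player I can switch to R3 (3 → 4). Not NE.
(R1, C3): Player I can switch to R4 (-1 → 5). Not NE.
(R1, C4): Player I can switch to R3 (2 → 3). Not NE.
(R2, C1): Player I can switch to R3 (-2 → 1). Not NE.
(R2, C2): Player I can switch to R1 (-2 → 3). Not NE.
(R2, C3): Player I can switch to R1 (-2 → -1). Not NE.
(R2, C4): Player I can switch to R1 (0 → 2). Not NE.
(R4, C3): Player I gets 5, best alternative -1; Player II gets 3, best alternative 2. No profitable deviation — NE.
(The remaining 7 profiles each have a profitable deviation by the same check.)

Pure NE: (R4, C3)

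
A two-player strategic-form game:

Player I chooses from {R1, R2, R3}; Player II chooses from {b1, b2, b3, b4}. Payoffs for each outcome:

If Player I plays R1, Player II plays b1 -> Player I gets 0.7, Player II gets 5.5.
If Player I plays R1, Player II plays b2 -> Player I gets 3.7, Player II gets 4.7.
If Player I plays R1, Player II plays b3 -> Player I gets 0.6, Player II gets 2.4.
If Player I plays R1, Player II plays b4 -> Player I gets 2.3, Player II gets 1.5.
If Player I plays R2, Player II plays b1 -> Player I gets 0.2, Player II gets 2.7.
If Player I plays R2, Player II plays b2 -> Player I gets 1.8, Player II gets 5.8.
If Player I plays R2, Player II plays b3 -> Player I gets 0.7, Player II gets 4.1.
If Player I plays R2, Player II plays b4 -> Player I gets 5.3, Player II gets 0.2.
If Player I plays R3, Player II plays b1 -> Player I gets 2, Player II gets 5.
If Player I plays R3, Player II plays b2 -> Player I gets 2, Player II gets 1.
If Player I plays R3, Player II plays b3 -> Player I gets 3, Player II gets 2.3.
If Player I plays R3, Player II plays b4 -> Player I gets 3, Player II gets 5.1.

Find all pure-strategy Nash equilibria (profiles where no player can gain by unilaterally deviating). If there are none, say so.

This game has no pure Nash equilibrium.

(R1, b1): Player I can switch to R3 (0.7 → 2). Not NE.
(R1, b2): Player II can switch to b1 (4.7 → 5.5). Not NE.
(R1, b3): Player I can switch to R2 (0.6 → 0.7). Not NE.
(R1, b4): Player I can switch to R2 (2.3 → 5.3). Not NE.
(R2, b1): Player I can switch to R1 (0.2 → 0.7). Not NE.
(R2, b2): Player I can switch to R1 (1.8 → 3.7). Not NE.
(R2, b3): Player I can switch to R3 (0.7 → 3). Not NE.
(R2, b4): Player II can switch to b1 (0.2 → 2.7). Not NE.
(The remaining 4 profiles each have a profitable deviation by the same check.)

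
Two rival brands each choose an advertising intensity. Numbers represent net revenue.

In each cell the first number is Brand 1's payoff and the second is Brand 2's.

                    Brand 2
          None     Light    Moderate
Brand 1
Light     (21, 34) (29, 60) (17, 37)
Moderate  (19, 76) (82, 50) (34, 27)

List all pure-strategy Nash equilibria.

Check each profile: it is a Nash equilibrium iff no player can strictly gain by switching unilaterally.
(Light, None): Brand 2 can switch to Light (34 → 60). Not NE.
(Light, Light): Brand 1 can switch to Moderate (29 → 82). Not NE.
(Light, Moderate): Brand 1 can switch to Moderate (17 → 34). Not NE.
(Moderate, None): Brand 1 can switch to Light (19 → 21). Not NE.
(Moderate, Light): Brand 2 can switch to None (50 → 76). Not NE.
(Moderate, Moderate): Brand 2 can switch to None (27 → 76). Not NE.

This game has no pure Nash equilibrium.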